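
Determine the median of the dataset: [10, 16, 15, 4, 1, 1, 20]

10

Step 1: Sort the data in ascending order: [1, 1, 4, 10, 15, 16, 20]
Step 2: The number of values is n = 7.
Step 3: Since n is odd, the median is the middle value at position 4: 10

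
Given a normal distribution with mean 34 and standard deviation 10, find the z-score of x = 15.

-1.9

Step 1: Recall the z-score formula: z = (x - mu) / sigma
Step 2: Substitute values: z = (15 - 34) / 10
Step 3: z = -19 / 10 = -1.9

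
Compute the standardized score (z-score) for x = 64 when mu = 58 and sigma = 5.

1.2

Step 1: Recall the z-score formula: z = (x - mu) / sigma
Step 2: Substitute values: z = (64 - 58) / 5
Step 3: z = 6 / 5 = 1.2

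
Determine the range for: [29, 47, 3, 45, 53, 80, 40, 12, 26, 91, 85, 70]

88

Step 1: Identify the maximum value: max = 91
Step 2: Identify the minimum value: min = 3
Step 3: Range = max - min = 91 - 3 = 88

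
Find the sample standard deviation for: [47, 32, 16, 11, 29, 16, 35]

12.8434

Step 1: Compute the mean: 26.5714
Step 2: Sum of squared deviations from the mean: 989.7143
Step 3: Sample variance = 989.7143 / 6 = 164.9524
Step 4: Standard deviation = sqrt(164.9524) = 12.8434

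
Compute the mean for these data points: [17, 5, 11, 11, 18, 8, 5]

10.7143

Step 1: Sum all values: 17 + 5 + 11 + 11 + 18 + 8 + 5 = 75
Step 2: Count the number of values: n = 7
Step 3: Mean = sum / n = 75 / 7 = 10.7143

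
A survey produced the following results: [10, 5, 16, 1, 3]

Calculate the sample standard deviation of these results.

6.0415

Step 1: Compute the mean: 7
Step 2: Sum of squared deviations from the mean: 146
Step 3: Sample variance = 146 / 4 = 36.5
Step 4: Standard deviation = sqrt(36.5) = 6.0415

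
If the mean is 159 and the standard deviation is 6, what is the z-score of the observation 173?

2.3333

Step 1: Recall the z-score formula: z = (x - mu) / sigma
Step 2: Substitute values: z = (173 - 159) / 6
Step 3: z = 14 / 6 = 2.3333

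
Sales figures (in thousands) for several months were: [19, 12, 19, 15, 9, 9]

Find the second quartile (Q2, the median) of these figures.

13.5

Step 1: Sort the data: [9, 9, 12, 15, 19, 19]
Step 2: n = 6
Step 3: Q2 is the median. Since n is even, it is the average of the values at positions 3 and 4:
  Q2 = (12 + 15) / 2 = 13.5
Step 4: Q2 = 13.5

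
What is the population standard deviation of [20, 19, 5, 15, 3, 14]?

6.4979

Step 1: Compute the mean: 12.6667
Step 2: Sum of squared deviations from the mean: 253.3333
Step 3: Population variance = 253.3333 / 6 = 42.2222
Step 4: Standard deviation = sqrt(42.2222) = 6.4979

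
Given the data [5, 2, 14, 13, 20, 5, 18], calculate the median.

13

Step 1: Sort the data in ascending order: [2, 5, 5, 13, 14, 18, 20]
Step 2: The number of values is n = 7.
Step 3: Since n is odd, the median is the middle value at position 4: 13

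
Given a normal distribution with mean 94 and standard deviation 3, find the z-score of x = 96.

0.6667

Step 1: Recall the z-score formula: z = (x - mu) / sigma
Step 2: Substitute values: z = (96 - 94) / 3
Step 3: z = 2 / 3 = 0.6667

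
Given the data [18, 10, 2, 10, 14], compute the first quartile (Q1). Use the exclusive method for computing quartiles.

6

Step 1: Sort the data: [2, 10, 10, 14, 18]
Step 2: n = 5
Step 3: Using the exclusive quartile method:
  Q1 = 6
  Q2 (median) = 10
  Q3 = 16
  IQR = Q3 - Q1 = 16 - 6 = 10
Step 4: Q1 = 6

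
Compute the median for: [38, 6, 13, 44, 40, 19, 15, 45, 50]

38

Step 1: Sort the data in ascending order: [6, 13, 15, 19, 38, 40, 44, 45, 50]
Step 2: The number of values is n = 9.
Step 3: Since n is odd, the median is the middle value at position 5: 38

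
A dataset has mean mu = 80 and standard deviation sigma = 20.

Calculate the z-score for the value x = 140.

3

Step 1: Recall the z-score formula: z = (x - mu) / sigma
Step 2: Substitute values: z = (140 - 80) / 20
Step 3: z = 60 / 20 = 3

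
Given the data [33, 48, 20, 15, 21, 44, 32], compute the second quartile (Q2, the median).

32

Step 1: Sort the data: [15, 20, 21, 32, 33, 44, 48]
Step 2: n = 7
Step 3: Q2 is the median. Since n is odd, it is the middle value at position 4: 32
Step 4: Q2 = 32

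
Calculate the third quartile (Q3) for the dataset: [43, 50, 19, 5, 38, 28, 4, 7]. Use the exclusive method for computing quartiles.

41.75

Step 1: Sort the data: [4, 5, 7, 19, 28, 38, 43, 50]
Step 2: n = 8
Step 3: Using the exclusive quartile method:
  Q1 = 5.5
  Q2 (median) = 23.5
  Q3 = 41.75
  IQR = Q3 - Q1 = 41.75 - 5.5 = 36.25
Step 4: Q3 = 41.75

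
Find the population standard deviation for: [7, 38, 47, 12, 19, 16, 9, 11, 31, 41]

14.0389

Step 1: Compute the mean: 23.1
Step 2: Sum of squared deviations from the mean: 1970.9
Step 3: Population variance = 1970.9 / 10 = 197.09
Step 4: Standard deviation = sqrt(197.09) = 14.0389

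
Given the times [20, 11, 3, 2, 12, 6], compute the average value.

9

Step 1: Sum all values: 20 + 11 + 3 + 2 + 12 + 6 = 54
Step 2: Count the number of values: n = 6
Step 3: Mean = sum / n = 54 / 6 = 9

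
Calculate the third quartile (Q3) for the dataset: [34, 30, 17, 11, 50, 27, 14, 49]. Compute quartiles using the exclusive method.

45.25

Step 1: Sort the data: [11, 14, 17, 27, 30, 34, 49, 50]
Step 2: n = 8
Step 3: Using the exclusive quartile method:
  Q1 = 14.75
  Q2 (median) = 28.5
  Q3 = 45.25
  IQR = Q3 - Q1 = 45.25 - 14.75 = 30.5
Step 4: Q3 = 45.25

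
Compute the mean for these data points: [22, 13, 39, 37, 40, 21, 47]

31.2857

Step 1: Sum all values: 22 + 13 + 39 + 37 + 40 + 21 + 47 = 219
Step 2: Count the number of values: n = 7
Step 3: Mean = sum / n = 219 / 7 = 31.2857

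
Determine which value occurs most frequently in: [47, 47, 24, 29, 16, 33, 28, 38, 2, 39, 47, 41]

47

Step 1: Count the frequency of each value:
  2: appears 1 time(s)
  16: appears 1 time(s)
  24: appears 1 time(s)
  28: appears 1 time(s)
  29: appears 1 time(s)
  33: appears 1 time(s)
  38: appears 1 time(s)
  39: appears 1 time(s)
  41: appears 1 time(s)
  47: appears 3 time(s)
Step 2: The value 47 appears most frequently (3 times).
Step 3: Mode = 47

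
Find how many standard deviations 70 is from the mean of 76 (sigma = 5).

-1.2

Step 1: Recall the z-score formula: z = (x - mu) / sigma
Step 2: Substitute values: z = (70 - 76) / 5
Step 3: z = -6 / 5 = -1.2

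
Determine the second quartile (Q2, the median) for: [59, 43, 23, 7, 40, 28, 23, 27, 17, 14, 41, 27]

27

Step 1: Sort the data: [7, 14, 17, 23, 23, 27, 27, 28, 40, 41, 43, 59]
Step 2: n = 12
Step 3: Q2 is the median. Since n is even, it is the average of the values at positions 6 and 7:
  Q2 = (27 + 27) / 2 = 27
Step 4: Q2 = 27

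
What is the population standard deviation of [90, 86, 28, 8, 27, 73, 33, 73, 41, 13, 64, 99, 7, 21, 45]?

30.1821

Step 1: Compute the mean: 47.2
Step 2: Sum of squared deviations from the mean: 13664.4
Step 3: Population variance = 13664.4 / 15 = 910.96
Step 4: Standard deviation = sqrt(910.96) = 30.1821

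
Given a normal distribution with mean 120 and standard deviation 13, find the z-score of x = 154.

2.6154

Step 1: Recall the z-score formula: z = (x - mu) / sigma
Step 2: Substitute values: z = (154 - 120) / 13
Step 3: z = 34 / 13 = 2.6154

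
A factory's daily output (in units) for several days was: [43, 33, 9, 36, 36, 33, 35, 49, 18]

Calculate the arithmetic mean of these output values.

32.4444

Step 1: Sum all values: 43 + 33 + 9 + 36 + 36 + 33 + 35 + 49 + 18 = 292
Step 2: Count the number of values: n = 9
Step 3: Mean = sum / n = 292 / 9 = 32.4444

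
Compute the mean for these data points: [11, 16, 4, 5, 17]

10.6

Step 1: Sum all values: 11 + 16 + 4 + 5 + 17 = 53
Step 2: Count the number of values: n = 5
Step 3: Mean = sum / n = 53 / 5 = 10.6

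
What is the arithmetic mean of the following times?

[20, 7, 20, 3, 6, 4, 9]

9.8571

Step 1: Sum all values: 20 + 7 + 20 + 3 + 6 + 4 + 9 = 69
Step 2: Count the number of values: n = 7
Step 3: Mean = sum / n = 69 / 7 = 9.8571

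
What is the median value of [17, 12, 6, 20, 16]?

16

Step 1: Sort the data in ascending order: [6, 12, 16, 17, 20]
Step 2: The number of values is n = 5.
Step 3: Since n is odd, the median is the middle value at position 3: 16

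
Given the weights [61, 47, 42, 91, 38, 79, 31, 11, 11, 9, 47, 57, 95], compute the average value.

47.6154

Step 1: Sum all values: 61 + 47 + 42 + 91 + 38 + 79 + 31 + 11 + 11 + 9 + 47 + 57 + 95 = 619
Step 2: Count the number of values: n = 13
Step 3: Mean = sum / n = 619 / 13 = 47.6154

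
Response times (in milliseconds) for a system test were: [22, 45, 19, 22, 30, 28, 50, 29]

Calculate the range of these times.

31

Step 1: Identify the maximum value: max = 50
Step 2: Identify the minimum value: min = 19
Step 3: Range = max - min = 50 - 19 = 31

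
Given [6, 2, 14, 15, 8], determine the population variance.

24

Step 1: Compute the mean: (6 + 2 + 14 + 15 + 8) / 5 = 9
Step 2: Compute squared deviations from the mean:
  (6 - 9)^2 = 9
  (2 - 9)^2 = 49
  (14 - 9)^2 = 25
  (15 - 9)^2 = 36
  (8 - 9)^2 = 1
Step 3: Sum of squared deviations = 120
Step 4: Population variance = 120 / 5 = 24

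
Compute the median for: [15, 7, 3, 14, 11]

11

Step 1: Sort the data in ascending order: [3, 7, 11, 14, 15]
Step 2: The number of values is n = 5.
Step 3: Since n is odd, the median is the middle value at position 3: 11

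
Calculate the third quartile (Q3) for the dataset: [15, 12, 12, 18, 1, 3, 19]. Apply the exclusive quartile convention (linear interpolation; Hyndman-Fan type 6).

18

Step 1: Sort the data: [1, 3, 12, 12, 15, 18, 19]
Step 2: n = 7
Step 3: Using the exclusive quartile method:
  Q1 = 3
  Q2 (median) = 12
  Q3 = 18
  IQR = Q3 - Q1 = 18 - 3 = 15
Step 4: Q3 = 18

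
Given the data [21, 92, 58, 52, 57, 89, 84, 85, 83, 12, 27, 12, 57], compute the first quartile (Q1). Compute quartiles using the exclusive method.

24

Step 1: Sort the data: [12, 12, 21, 27, 52, 57, 57, 58, 83, 84, 85, 89, 92]
Step 2: n = 13
Step 3: Using the exclusive quartile method:
  Q1 = 24
  Q2 (median) = 57
  Q3 = 84.5
  IQR = Q3 - Q1 = 84.5 - 24 = 60.5
Step 4: Q1 = 24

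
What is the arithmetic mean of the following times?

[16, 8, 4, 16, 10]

10.8

Step 1: Sum all values: 16 + 8 + 4 + 16 + 10 = 54
Step 2: Count the number of values: n = 5
Step 3: Mean = sum / n = 54 / 5 = 10.8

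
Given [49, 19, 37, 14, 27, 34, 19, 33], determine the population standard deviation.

10.8051

Step 1: Compute the mean: 29
Step 2: Sum of squared deviations from the mean: 934
Step 3: Population variance = 934 / 8 = 116.75
Step 4: Standard deviation = sqrt(116.75) = 10.8051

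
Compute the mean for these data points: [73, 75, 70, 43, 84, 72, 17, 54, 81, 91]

66

Step 1: Sum all values: 73 + 75 + 70 + 43 + 84 + 72 + 17 + 54 + 81 + 91 = 660
Step 2: Count the number of values: n = 10
Step 3: Mean = sum / n = 660 / 10 = 66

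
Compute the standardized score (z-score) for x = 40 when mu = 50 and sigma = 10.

-1

Step 1: Recall the z-score formula: z = (x - mu) / sigma
Step 2: Substitute values: z = (40 - 50) / 10
Step 3: z = -10 / 10 = -1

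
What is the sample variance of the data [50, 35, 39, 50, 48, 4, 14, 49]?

317.5536

Step 1: Compute the mean: (50 + 35 + 39 + 50 + 48 + 4 + 14 + 49) / 8 = 36.125
Step 2: Compute squared deviations from the mean:
  (50 - 36.125)^2 = 192.5156
  (35 - 36.125)^2 = 1.2656
  (39 - 36.125)^2 = 8.2656
  (50 - 36.125)^2 = 192.5156
  (48 - 36.125)^2 = 141.0156
  (4 - 36.125)^2 = 1032.0156
  (14 - 36.125)^2 = 489.5156
  (49 - 36.125)^2 = 165.7656
Step 3: Sum of squared deviations = 2222.875
Step 4: Sample variance = 2222.875 / 7 = 317.5536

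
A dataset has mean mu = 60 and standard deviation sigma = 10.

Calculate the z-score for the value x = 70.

1

Step 1: Recall the z-score formula: z = (x - mu) / sigma
Step 2: Substitute values: z = (70 - 60) / 10
Step 3: z = 10 / 10 = 1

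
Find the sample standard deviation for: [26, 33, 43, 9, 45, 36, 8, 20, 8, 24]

14.0222

Step 1: Compute the mean: 25.2
Step 2: Sum of squared deviations from the mean: 1769.6
Step 3: Sample variance = 1769.6 / 9 = 196.6222
Step 4: Standard deviation = sqrt(196.6222) = 14.0222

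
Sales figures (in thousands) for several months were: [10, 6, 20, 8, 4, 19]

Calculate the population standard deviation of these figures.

6.1757

Step 1: Compute the mean: 11.1667
Step 2: Sum of squared deviations from the mean: 228.8333
Step 3: Population variance = 228.8333 / 6 = 38.1389
Step 4: Standard deviation = sqrt(38.1389) = 6.1757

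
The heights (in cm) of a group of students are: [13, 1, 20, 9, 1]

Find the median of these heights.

9

Step 1: Sort the data in ascending order: [1, 1, 9, 13, 20]
Step 2: The number of values is n = 5.
Step 3: Since n is odd, the median is the middle value at position 3: 9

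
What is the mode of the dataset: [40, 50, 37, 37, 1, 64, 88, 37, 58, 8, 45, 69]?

37

Step 1: Count the frequency of each value:
  1: appears 1 time(s)
  8: appears 1 time(s)
  37: appears 3 time(s)
  40: appears 1 time(s)
  45: appears 1 time(s)
  50: appears 1 time(s)
  58: appears 1 time(s)
  64: appears 1 time(s)
  69: appears 1 time(s)
  88: appears 1 time(s)
Step 2: The value 37 appears most frequently (3 times).
Step 3: Mode = 37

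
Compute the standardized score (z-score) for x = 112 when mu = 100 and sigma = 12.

1

Step 1: Recall the z-score formula: z = (x - mu) / sigma
Step 2: Substitute values: z = (112 - 100) / 12
Step 3: z = 12 / 12 = 1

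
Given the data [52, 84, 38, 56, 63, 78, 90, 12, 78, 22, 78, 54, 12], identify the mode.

78

Step 1: Count the frequency of each value:
  12: appears 2 time(s)
  22: appears 1 time(s)
  38: appears 1 time(s)
  52: appears 1 time(s)
  54: appears 1 time(s)
  56: appears 1 time(s)
  63: appears 1 time(s)
  78: appears 3 time(s)
  84: appears 1 time(s)
  90: appears 1 time(s)
Step 2: The value 78 appears most frequently (3 times).
Step 3: Mode = 78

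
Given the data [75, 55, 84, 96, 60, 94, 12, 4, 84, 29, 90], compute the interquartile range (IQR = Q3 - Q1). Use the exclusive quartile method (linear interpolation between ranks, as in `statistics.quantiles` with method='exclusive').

61

Step 1: Sort the data: [4, 12, 29, 55, 60, 75, 84, 84, 90, 94, 96]
Step 2: n = 11
Step 3: Using the exclusive quartile method:
  Q1 = 29
  Q2 (median) = 75
  Q3 = 90
  IQR = Q3 - Q1 = 90 - 29 = 61
Step 4: IQR = 61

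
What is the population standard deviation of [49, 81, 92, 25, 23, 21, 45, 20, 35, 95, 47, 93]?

28.7194

Step 1: Compute the mean: 52.1667
Step 2: Sum of squared deviations from the mean: 9897.6667
Step 3: Population variance = 9897.6667 / 12 = 824.8056
Step 4: Standard deviation = sqrt(824.8056) = 28.7194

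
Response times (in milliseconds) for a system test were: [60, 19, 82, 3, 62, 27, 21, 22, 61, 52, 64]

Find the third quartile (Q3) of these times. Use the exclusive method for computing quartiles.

62

Step 1: Sort the data: [3, 19, 21, 22, 27, 52, 60, 61, 62, 64, 82]
Step 2: n = 11
Step 3: Using the exclusive quartile method:
  Q1 = 21
  Q2 (median) = 52
  Q3 = 62
  IQR = Q3 - Q1 = 62 - 21 = 41
Step 4: Q3 = 62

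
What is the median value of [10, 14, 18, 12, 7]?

12

Step 1: Sort the data in ascending order: [7, 10, 12, 14, 18]
Step 2: The number of values is n = 5.
Step 3: Since n is odd, the median is the middle value at position 3: 12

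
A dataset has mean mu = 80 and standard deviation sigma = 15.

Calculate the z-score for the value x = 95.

1

Step 1: Recall the z-score formula: z = (x - mu) / sigma
Step 2: Substitute values: z = (95 - 80) / 15
Step 3: z = 15 / 15 = 1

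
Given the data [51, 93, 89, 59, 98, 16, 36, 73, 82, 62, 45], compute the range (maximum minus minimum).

82

Step 1: Identify the maximum value: max = 98
Step 2: Identify the minimum value: min = 16
Step 3: Range = max - min = 98 - 16 = 82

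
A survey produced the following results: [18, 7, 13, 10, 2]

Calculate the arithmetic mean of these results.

10

Step 1: Sum all values: 18 + 7 + 13 + 10 + 2 = 50
Step 2: Count the number of values: n = 5
Step 3: Mean = sum / n = 50 / 5 = 10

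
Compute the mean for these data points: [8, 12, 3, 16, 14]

10.6

Step 1: Sum all values: 8 + 12 + 3 + 16 + 14 = 53
Step 2: Count the number of values: n = 5
Step 3: Mean = sum / n = 53 / 5 = 10.6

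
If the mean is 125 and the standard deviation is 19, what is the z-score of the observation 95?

-1.5789

Step 1: Recall the z-score formula: z = (x - mu) / sigma
Step 2: Substitute values: z = (95 - 125) / 19
Step 3: z = -30 / 19 = -1.5789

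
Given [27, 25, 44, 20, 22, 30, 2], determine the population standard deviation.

11.6461

Step 1: Compute the mean: 24.2857
Step 2: Sum of squared deviations from the mean: 949.4286
Step 3: Population variance = 949.4286 / 7 = 135.6327
Step 4: Standard deviation = sqrt(135.6327) = 11.6461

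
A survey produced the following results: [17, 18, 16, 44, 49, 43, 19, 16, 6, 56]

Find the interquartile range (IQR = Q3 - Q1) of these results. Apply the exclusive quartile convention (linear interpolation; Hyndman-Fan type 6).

29.25

Step 1: Sort the data: [6, 16, 16, 17, 18, 19, 43, 44, 49, 56]
Step 2: n = 10
Step 3: Using the exclusive quartile method:
  Q1 = 16
  Q2 (median) = 18.5
  Q3 = 45.25
  IQR = Q3 - Q1 = 45.25 - 16 = 29.25
Step 4: IQR = 29.25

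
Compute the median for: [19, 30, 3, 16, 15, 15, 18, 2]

15.5

Step 1: Sort the data in ascending order: [2, 3, 15, 15, 16, 18, 19, 30]
Step 2: The number of values is n = 8.
Step 3: Since n is even, the median is the average of positions 4 and 5:
  Median = (15 + 16) / 2 = 15.5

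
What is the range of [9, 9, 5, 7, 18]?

13

Step 1: Identify the maximum value: max = 18
Step 2: Identify the minimum value: min = 5
Step 3: Range = max - min = 18 - 5 = 13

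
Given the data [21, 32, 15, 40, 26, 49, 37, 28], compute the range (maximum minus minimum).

34

Step 1: Identify the maximum value: max = 49
Step 2: Identify the minimum value: min = 15
Step 3: Range = max - min = 49 - 15 = 34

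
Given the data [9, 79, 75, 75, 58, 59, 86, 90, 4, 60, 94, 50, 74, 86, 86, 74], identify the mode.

86

Step 1: Count the frequency of each value:
  4: appears 1 time(s)
  9: appears 1 time(s)
  50: appears 1 time(s)
  58: appears 1 time(s)
  59: appears 1 time(s)
  60: appears 1 time(s)
  74: appears 2 time(s)
  75: appears 2 time(s)
  79: appears 1 time(s)
  86: appears 3 time(s)
  90: appears 1 time(s)
  94: appears 1 time(s)
Step 2: The value 86 appears most frequently (3 times).
Step 3: Mode = 86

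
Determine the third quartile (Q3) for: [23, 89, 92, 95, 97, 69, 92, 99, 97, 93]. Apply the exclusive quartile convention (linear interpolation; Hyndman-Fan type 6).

97

Step 1: Sort the data: [23, 69, 89, 92, 92, 93, 95, 97, 97, 99]
Step 2: n = 10
Step 3: Using the exclusive quartile method:
  Q1 = 84
  Q2 (median) = 92.5
  Q3 = 97
  IQR = Q3 - Q1 = 97 - 84 = 13
Step 4: Q3 = 97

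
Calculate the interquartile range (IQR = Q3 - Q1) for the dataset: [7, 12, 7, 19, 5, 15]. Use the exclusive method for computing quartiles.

9.5

Step 1: Sort the data: [5, 7, 7, 12, 15, 19]
Step 2: n = 6
Step 3: Using the exclusive quartile method:
  Q1 = 6.5
  Q2 (median) = 9.5
  Q3 = 16
  IQR = Q3 - Q1 = 16 - 6.5 = 9.5
Step 4: IQR = 9.5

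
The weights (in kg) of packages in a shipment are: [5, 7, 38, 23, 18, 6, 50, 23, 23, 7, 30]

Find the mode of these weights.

23

Step 1: Count the frequency of each value:
  5: appears 1 time(s)
  6: appears 1 time(s)
  7: appears 2 time(s)
  18: appears 1 time(s)
  23: appears 3 time(s)
  30: appears 1 time(s)
  38: appears 1 time(s)
  50: appears 1 time(s)
Step 2: The value 23 appears most frequently (3 times).
Step 3: Mode = 23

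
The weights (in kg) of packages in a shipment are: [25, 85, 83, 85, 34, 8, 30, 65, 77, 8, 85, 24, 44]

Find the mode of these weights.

85

Step 1: Count the frequency of each value:
  8: appears 2 time(s)
  24: appears 1 time(s)
  25: appears 1 time(s)
  30: appears 1 time(s)
  34: appears 1 time(s)
  44: appears 1 time(s)
  65: appears 1 time(s)
  77: appears 1 time(s)
  83: appears 1 time(s)
  85: appears 3 time(s)
Step 2: The value 85 appears most frequently (3 times).
Step 3: Mode = 85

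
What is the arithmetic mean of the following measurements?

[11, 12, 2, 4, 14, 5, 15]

9

Step 1: Sum all values: 11 + 12 + 2 + 4 + 14 + 5 + 15 = 63
Step 2: Count the number of values: n = 7
Step 3: Mean = sum / n = 63 / 7 = 9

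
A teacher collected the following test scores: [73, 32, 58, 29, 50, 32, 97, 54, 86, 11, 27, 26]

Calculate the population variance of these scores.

648.0764

Step 1: Compute the mean: (73 + 32 + 58 + 29 + 50 + 32 + 97 + 54 + 86 + 11 + 27 + 26) / 12 = 47.9167
Step 2: Compute squared deviations from the mean:
  (73 - 47.9167)^2 = 629.1736
  (32 - 47.9167)^2 = 253.3403
  (58 - 47.9167)^2 = 101.6736
  (29 - 47.9167)^2 = 357.8403
  (50 - 47.9167)^2 = 4.3403
  (32 - 47.9167)^2 = 253.3403
  (97 - 47.9167)^2 = 2409.1736
  (54 - 47.9167)^2 = 37.0069
  (86 - 47.9167)^2 = 1450.3403
  (11 - 47.9167)^2 = 1362.8403
  (27 - 47.9167)^2 = 437.5069
  (26 - 47.9167)^2 = 480.3403
Step 3: Sum of squared deviations = 7776.9167
Step 4: Population variance = 7776.9167 / 12 = 648.0764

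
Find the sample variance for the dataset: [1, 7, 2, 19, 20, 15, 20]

72

Step 1: Compute the mean: (1 + 7 + 2 + 19 + 20 + 15 + 20) / 7 = 12
Step 2: Compute squared deviations from the mean:
  (1 - 12)^2 = 121
  (7 - 12)^2 = 25
  (2 - 12)^2 = 100
  (19 - 12)^2 = 49
  (20 - 12)^2 = 64
  (15 - 12)^2 = 9
  (20 - 12)^2 = 64
Step 3: Sum of squared deviations = 432
Step 4: Sample variance = 432 / 6 = 72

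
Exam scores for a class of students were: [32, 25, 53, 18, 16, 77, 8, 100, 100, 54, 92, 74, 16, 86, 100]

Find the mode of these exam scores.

100

Step 1: Count the frequency of each value:
  8: appears 1 time(s)
  16: appears 2 time(s)
  18: appears 1 time(s)
  25: appears 1 time(s)
  32: appears 1 time(s)
  53: appears 1 time(s)
  54: appears 1 time(s)
  74: appears 1 time(s)
  77: appears 1 time(s)
  86: appears 1 time(s)
  92: appears 1 time(s)
  100: appears 3 time(s)
Step 2: The value 100 appears most frequently (3 times).
Step 3: Mode = 100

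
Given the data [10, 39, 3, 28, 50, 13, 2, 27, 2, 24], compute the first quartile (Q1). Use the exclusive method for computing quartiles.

2.75

Step 1: Sort the data: [2, 2, 3, 10, 13, 24, 27, 28, 39, 50]
Step 2: n = 10
Step 3: Using the exclusive quartile method:
  Q1 = 2.75
  Q2 (median) = 18.5
  Q3 = 30.75
  IQR = Q3 - Q1 = 30.75 - 2.75 = 28
Step 4: Q1 = 2.75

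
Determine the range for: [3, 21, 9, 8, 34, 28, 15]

31

Step 1: Identify the maximum value: max = 34
Step 2: Identify the minimum value: min = 3
Step 3: Range = max - min = 34 - 3 = 31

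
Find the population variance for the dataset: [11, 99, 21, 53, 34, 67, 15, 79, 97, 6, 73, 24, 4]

1115.6686

Step 1: Compute the mean: (11 + 99 + 21 + 53 + 34 + 67 + 15 + 79 + 97 + 6 + 73 + 24 + 4) / 13 = 44.8462
Step 2: Compute squared deviations from the mean:
  (11 - 44.8462)^2 = 1145.5621
  (99 - 44.8462)^2 = 2932.6391
  (21 - 44.8462)^2 = 568.6391
  (53 - 44.8462)^2 = 66.4852
  (34 - 44.8462)^2 = 117.6391
  (67 - 44.8462)^2 = 490.7929
  (15 - 44.8462)^2 = 890.7929
  (79 - 44.8462)^2 = 1166.4852
  (97 - 44.8462)^2 = 2720.0237
  (6 - 44.8462)^2 = 1509.0237
  (73 - 44.8462)^2 = 792.6391
  (24 - 44.8462)^2 = 434.5621
  (4 - 44.8462)^2 = 1668.4083
Step 3: Sum of squared deviations = 14503.6923
Step 4: Population variance = 14503.6923 / 13 = 1115.6686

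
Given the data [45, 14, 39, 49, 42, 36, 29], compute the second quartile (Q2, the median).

39

Step 1: Sort the data: [14, 29, 36, 39, 42, 45, 49]
Step 2: n = 7
Step 3: Q2 is the median. Since n is odd, it is the middle value at position 4: 39
Step 4: Q2 = 39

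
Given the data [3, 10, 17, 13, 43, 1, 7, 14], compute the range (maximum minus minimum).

42

Step 1: Identify the maximum value: max = 43
Step 2: Identify the minimum value: min = 1
Step 3: Range = max - min = 43 - 1 = 42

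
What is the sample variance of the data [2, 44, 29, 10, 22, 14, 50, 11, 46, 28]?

280.9333

Step 1: Compute the mean: (2 + 44 + 29 + 10 + 22 + 14 + 50 + 11 + 46 + 28) / 10 = 25.6
Step 2: Compute squared deviations from the mean:
  (2 - 25.6)^2 = 556.96
  (44 - 25.6)^2 = 338.56
  (29 - 25.6)^2 = 11.56
  (10 - 25.6)^2 = 243.36
  (22 - 25.6)^2 = 12.96
  (14 - 25.6)^2 = 134.56
  (50 - 25.6)^2 = 595.36
  (11 - 25.6)^2 = 213.16
  (46 - 25.6)^2 = 416.16
  (28 - 25.6)^2 = 5.76
Step 3: Sum of squared deviations = 2528.4
Step 4: Sample variance = 2528.4 / 9 = 280.9333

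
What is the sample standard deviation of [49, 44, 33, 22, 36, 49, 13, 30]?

12.8397

Step 1: Compute the mean: 34.5
Step 2: Sum of squared deviations from the mean: 1154
Step 3: Sample variance = 1154 / 7 = 164.8571
Step 4: Standard deviation = sqrt(164.8571) = 12.8397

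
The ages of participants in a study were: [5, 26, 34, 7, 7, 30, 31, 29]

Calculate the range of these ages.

29

Step 1: Identify the maximum value: max = 34
Step 2: Identify the minimum value: min = 5
Step 3: Range = max - min = 34 - 5 = 29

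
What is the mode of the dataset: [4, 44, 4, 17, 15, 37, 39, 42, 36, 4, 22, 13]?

4

Step 1: Count the frequency of each value:
  4: appears 3 time(s)
  13: appears 1 time(s)
  15: appears 1 time(s)
  17: appears 1 time(s)
  22: appears 1 time(s)
  36: appears 1 time(s)
  37: appears 1 time(s)
  39: appears 1 time(s)
  42: appears 1 time(s)
  44: appears 1 time(s)
Step 2: The value 4 appears most frequently (3 times).
Step 3: Mode = 4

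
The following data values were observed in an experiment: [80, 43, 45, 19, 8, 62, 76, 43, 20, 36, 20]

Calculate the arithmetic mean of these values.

41.0909

Step 1: Sum all values: 80 + 43 + 45 + 19 + 8 + 62 + 76 + 43 + 20 + 36 + 20 = 452
Step 2: Count the number of values: n = 11
Step 3: Mean = sum / n = 452 / 11 = 41.0909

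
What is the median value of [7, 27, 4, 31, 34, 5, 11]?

11

Step 1: Sort the data in ascending order: [4, 5, 7, 11, 27, 31, 34]
Step 2: The number of values is n = 7.
Step 3: Since n is odd, the median is the middle value at position 4: 11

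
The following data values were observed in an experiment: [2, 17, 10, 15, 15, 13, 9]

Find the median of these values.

13

Step 1: Sort the data in ascending order: [2, 9, 10, 13, 15, 15, 17]
Step 2: The number of values is n = 7.
Step 3: Since n is odd, the median is the middle value at position 4: 13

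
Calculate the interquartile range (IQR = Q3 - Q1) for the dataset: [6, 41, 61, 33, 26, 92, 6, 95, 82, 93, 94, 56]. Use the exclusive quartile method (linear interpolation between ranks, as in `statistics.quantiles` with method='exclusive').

65

Step 1: Sort the data: [6, 6, 26, 33, 41, 56, 61, 82, 92, 93, 94, 95]
Step 2: n = 12
Step 3: Using the exclusive quartile method:
  Q1 = 27.75
  Q2 (median) = 58.5
  Q3 = 92.75
  IQR = Q3 - Q1 = 92.75 - 27.75 = 65
Step 4: IQR = 65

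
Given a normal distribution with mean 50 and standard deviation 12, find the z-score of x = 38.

-1

Step 1: Recall the z-score formula: z = (x - mu) / sigma
Step 2: Substitute values: z = (38 - 50) / 12
Step 3: z = -12 / 12 = -1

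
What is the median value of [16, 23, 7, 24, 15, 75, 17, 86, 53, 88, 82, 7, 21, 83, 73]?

24

Step 1: Sort the data in ascending order: [7, 7, 15, 16, 17, 21, 23, 24, 53, 73, 75, 82, 83, 86, 88]
Step 2: The number of values is n = 15.
Step 3: Since n is odd, the median is the middle value at position 8: 24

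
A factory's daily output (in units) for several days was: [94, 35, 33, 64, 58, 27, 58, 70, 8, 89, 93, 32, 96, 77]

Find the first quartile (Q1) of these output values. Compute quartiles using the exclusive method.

32.75

Step 1: Sort the data: [8, 27, 32, 33, 35, 58, 58, 64, 70, 77, 89, 93, 94, 96]
Step 2: n = 14
Step 3: Using the exclusive quartile method:
  Q1 = 32.75
  Q2 (median) = 61
  Q3 = 90
  IQR = Q3 - Q1 = 90 - 32.75 = 57.25
Step 4: Q1 = 32.75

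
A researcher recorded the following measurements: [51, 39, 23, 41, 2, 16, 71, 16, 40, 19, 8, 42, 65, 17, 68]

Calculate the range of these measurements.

69

Step 1: Identify the maximum value: max = 71
Step 2: Identify the minimum value: min = 2
Step 3: Range = max - min = 71 - 2 = 69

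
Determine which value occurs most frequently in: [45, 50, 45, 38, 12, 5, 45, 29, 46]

45

Step 1: Count the frequency of each value:
  5: appears 1 time(s)
  12: appears 1 time(s)
  29: appears 1 time(s)
  38: appears 1 time(s)
  45: appears 3 time(s)
  46: appears 1 time(s)
  50: appears 1 time(s)
Step 2: The value 45 appears most frequently (3 times).
Step 3: Mode = 45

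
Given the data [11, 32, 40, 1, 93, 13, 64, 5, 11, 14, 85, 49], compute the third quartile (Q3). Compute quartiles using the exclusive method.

60.25

Step 1: Sort the data: [1, 5, 11, 11, 13, 14, 32, 40, 49, 64, 85, 93]
Step 2: n = 12
Step 3: Using the exclusive quartile method:
  Q1 = 11
  Q2 (median) = 23
  Q3 = 60.25
  IQR = Q3 - Q1 = 60.25 - 11 = 49.25
Step 4: Q3 = 60.25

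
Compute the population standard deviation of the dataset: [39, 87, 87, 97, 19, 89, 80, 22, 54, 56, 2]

31.5922

Step 1: Compute the mean: 57.4545
Step 2: Sum of squared deviations from the mean: 10978.7273
Step 3: Population variance = 10978.7273 / 11 = 998.0661
Step 4: Standard deviation = sqrt(998.0661) = 31.5922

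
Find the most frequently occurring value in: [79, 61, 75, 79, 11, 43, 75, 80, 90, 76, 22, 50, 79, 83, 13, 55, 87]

79

Step 1: Count the frequency of each value:
  11: appears 1 time(s)
  13: appears 1 time(s)
  22: appears 1 time(s)
  43: appears 1 time(s)
  50: appears 1 time(s)
  55: appears 1 time(s)
  61: appears 1 time(s)
  75: appears 2 time(s)
  76: appears 1 time(s)
  79: appears 3 time(s)
  80: appears 1 time(s)
  83: appears 1 time(s)
  87: appears 1 time(s)
  90: appears 1 time(s)
Step 2: The value 79 appears most frequently (3 times).
Step 3: Mode = 79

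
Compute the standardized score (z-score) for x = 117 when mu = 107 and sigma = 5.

2

Step 1: Recall the z-score formula: z = (x - mu) / sigma
Step 2: Substitute values: z = (117 - 107) / 5
Step 3: z = 10 / 5 = 2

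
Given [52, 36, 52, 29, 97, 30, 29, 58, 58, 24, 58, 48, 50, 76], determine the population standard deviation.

19.3508

Step 1: Compute the mean: 49.7857
Step 2: Sum of squared deviations from the mean: 5242.3571
Step 3: Population variance = 5242.3571 / 14 = 374.4541
Step 4: Standard deviation = sqrt(374.4541) = 19.3508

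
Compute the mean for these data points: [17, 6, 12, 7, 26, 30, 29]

18.1429

Step 1: Sum all values: 17 + 6 + 12 + 7 + 26 + 30 + 29 = 127
Step 2: Count the number of values: n = 7
Step 3: Mean = sum / n = 127 / 7 = 18.1429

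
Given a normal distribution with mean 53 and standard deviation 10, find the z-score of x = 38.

-1.5

Step 1: Recall the z-score formula: z = (x - mu) / sigma
Step 2: Substitute values: z = (38 - 53) / 10
Step 3: z = -15 / 10 = -1.5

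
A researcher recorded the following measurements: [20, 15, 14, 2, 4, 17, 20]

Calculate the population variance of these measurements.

45.8367

Step 1: Compute the mean: (20 + 15 + 14 + 2 + 4 + 17 + 20) / 7 = 13.1429
Step 2: Compute squared deviations from the mean:
  (20 - 13.1429)^2 = 47.0204
  (15 - 13.1429)^2 = 3.449
  (14 - 13.1429)^2 = 0.7347
  (2 - 13.1429)^2 = 124.1633
  (4 - 13.1429)^2 = 83.5918
  (17 - 13.1429)^2 = 14.8776
  (20 - 13.1429)^2 = 47.0204
Step 3: Sum of squared deviations = 320.8571
Step 4: Population variance = 320.8571 / 7 = 45.8367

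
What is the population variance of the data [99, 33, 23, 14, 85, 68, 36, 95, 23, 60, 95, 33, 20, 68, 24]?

898.8622

Step 1: Compute the mean: (99 + 33 + 23 + 14 + 85 + 68 + 36 + 95 + 23 + 60 + 95 + 33 + 20 + 68 + 24) / 15 = 51.7333
Step 2: Compute squared deviations from the mean:
  (99 - 51.7333)^2 = 2234.1378
  (33 - 51.7333)^2 = 350.9378
  (23 - 51.7333)^2 = 825.6044
  (14 - 51.7333)^2 = 1423.8044
  (85 - 51.7333)^2 = 1106.6711
  (68 - 51.7333)^2 = 264.6044
  (36 - 51.7333)^2 = 247.5378
  (95 - 51.7333)^2 = 1872.0044
  (23 - 51.7333)^2 = 825.6044
  (60 - 51.7333)^2 = 68.3378
  (95 - 51.7333)^2 = 1872.0044
  (33 - 51.7333)^2 = 350.9378
  (20 - 51.7333)^2 = 1007.0044
  (68 - 51.7333)^2 = 264.6044
  (24 - 51.7333)^2 = 769.1378
Step 3: Sum of squared deviations = 13482.9333
Step 4: Population variance = 13482.9333 / 15 = 898.8622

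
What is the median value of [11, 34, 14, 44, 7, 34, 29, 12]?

21.5

Step 1: Sort the data in ascending order: [7, 11, 12, 14, 29, 34, 34, 44]
Step 2: The number of values is n = 8.
Step 3: Since n is even, the median is the average of positions 4 and 5:
  Median = (14 + 29) / 2 = 21.5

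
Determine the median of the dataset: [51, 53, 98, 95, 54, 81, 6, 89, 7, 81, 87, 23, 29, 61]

57.5

Step 1: Sort the data in ascending order: [6, 7, 23, 29, 51, 53, 54, 61, 81, 81, 87, 89, 95, 98]
Step 2: The number of values is n = 14.
Step 3: Since n is even, the median is the average of positions 7 and 8:
  Median = (54 + 61) / 2 = 57.5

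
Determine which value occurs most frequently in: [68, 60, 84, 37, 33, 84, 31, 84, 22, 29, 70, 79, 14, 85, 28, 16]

84

Step 1: Count the frequency of each value:
  14: appears 1 time(s)
  16: appears 1 time(s)
  22: appears 1 time(s)
  28: appears 1 time(s)
  29: appears 1 time(s)
  31: appears 1 time(s)
  33: appears 1 time(s)
  37: appears 1 time(s)
  60: appears 1 time(s)
  68: appears 1 time(s)
  70: appears 1 time(s)
  79: appears 1 time(s)
  84: appears 3 time(s)
  85: appears 1 time(s)
Step 2: The value 84 appears most frequently (3 times).
Step 3: Mode = 84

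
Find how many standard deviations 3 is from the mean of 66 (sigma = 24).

-2.625

Step 1: Recall the z-score formula: z = (x - mu) / sigma
Step 2: Substitute values: z = (3 - 66) / 24
Step 3: z = -63 / 24 = -2.625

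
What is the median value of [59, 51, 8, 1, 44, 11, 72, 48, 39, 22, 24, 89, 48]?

44

Step 1: Sort the data in ascending order: [1, 8, 11, 22, 24, 39, 44, 48, 48, 51, 59, 72, 89]
Step 2: The number of values is n = 13.
Step 3: Since n is odd, the median is the middle value at position 7: 44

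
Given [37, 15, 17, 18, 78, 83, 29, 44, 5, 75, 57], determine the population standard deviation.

26.6058

Step 1: Compute the mean: 41.6364
Step 2: Sum of squared deviations from the mean: 7786.5455
Step 3: Population variance = 7786.5455 / 11 = 707.8678
Step 4: Standard deviation = sqrt(707.8678) = 26.6058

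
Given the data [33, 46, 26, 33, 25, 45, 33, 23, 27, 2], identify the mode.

33

Step 1: Count the frequency of each value:
  2: appears 1 time(s)
  23: appears 1 time(s)
  25: appears 1 time(s)
  26: appears 1 time(s)
  27: appears 1 time(s)
  33: appears 3 time(s)
  45: appears 1 time(s)
  46: appears 1 time(s)
Step 2: The value 33 appears most frequently (3 times).
Step 3: Mode = 33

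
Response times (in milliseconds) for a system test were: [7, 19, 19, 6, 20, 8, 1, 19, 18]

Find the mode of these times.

19

Step 1: Count the frequency of each value:
  1: appears 1 time(s)
  6: appears 1 time(s)
  7: appears 1 time(s)
  8: appears 1 time(s)
  18: appears 1 time(s)
  19: appears 3 time(s)
  20: appears 1 time(s)
Step 2: The value 19 appears most frequently (3 times).
Step 3: Mode = 19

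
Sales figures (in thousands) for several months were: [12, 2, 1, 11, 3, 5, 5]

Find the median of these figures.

5

Step 1: Sort the data in ascending order: [1, 2, 3, 5, 5, 11, 12]
Step 2: The number of values is n = 7.
Step 3: Since n is odd, the median is the middle value at position 4: 5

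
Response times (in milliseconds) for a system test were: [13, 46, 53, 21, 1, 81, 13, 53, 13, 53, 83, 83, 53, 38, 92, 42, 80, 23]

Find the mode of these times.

53

Step 1: Count the frequency of each value:
  1: appears 1 time(s)
  13: appears 3 time(s)
  21: appears 1 time(s)
  23: appears 1 time(s)
  38: appears 1 time(s)
  42: appears 1 time(s)
  46: appears 1 time(s)
  53: appears 4 time(s)
  80: appears 1 time(s)
  81: appears 1 time(s)
  83: appears 2 time(s)
  92: appears 1 time(s)
Step 2: The value 53 appears most frequently (4 times).
Step 3: Mode = 53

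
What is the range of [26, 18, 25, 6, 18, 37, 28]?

31

Step 1: Identify the maximum value: max = 37
Step 2: Identify the minimum value: min = 6
Step 3: Range = max - min = 37 - 6 = 31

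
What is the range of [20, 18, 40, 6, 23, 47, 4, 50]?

46

Step 1: Identify the maximum value: max = 50
Step 2: Identify the minimum value: min = 4
Step 3: Range = max - min = 50 - 4 = 46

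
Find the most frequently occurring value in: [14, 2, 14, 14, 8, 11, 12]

14

Step 1: Count the frequency of each value:
  2: appears 1 time(s)
  8: appears 1 time(s)
  11: appears 1 time(s)
  12: appears 1 time(s)
  14: appears 3 time(s)
Step 2: The value 14 appears most frequently (3 times).
Step 3: Mode = 14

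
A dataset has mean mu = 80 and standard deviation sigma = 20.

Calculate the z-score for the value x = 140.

3

Step 1: Recall the z-score formula: z = (x - mu) / sigma
Step 2: Substitute values: z = (140 - 80) / 20
Step 3: z = 60 / 20 = 3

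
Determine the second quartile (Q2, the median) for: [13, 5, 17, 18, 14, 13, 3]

13

Step 1: Sort the data: [3, 5, 13, 13, 14, 17, 18]
Step 2: n = 7
Step 3: Q2 is the median. Since n is odd, it is the middle value at position 4: 13
Step 4: Q2 = 13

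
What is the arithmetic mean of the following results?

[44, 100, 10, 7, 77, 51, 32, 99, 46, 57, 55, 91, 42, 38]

53.5

Step 1: Sum all values: 44 + 100 + 10 + 7 + 77 + 51 + 32 + 99 + 46 + 57 + 55 + 91 + 42 + 38 = 749
Step 2: Count the number of values: n = 14
Step 3: Mean = sum / n = 749 / 14 = 53.5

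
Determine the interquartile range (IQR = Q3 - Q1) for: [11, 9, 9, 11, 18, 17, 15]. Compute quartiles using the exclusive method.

8

Step 1: Sort the data: [9, 9, 11, 11, 15, 17, 18]
Step 2: n = 7
Step 3: Using the exclusive quartile method:
  Q1 = 9
  Q2 (median) = 11
  Q3 = 17
  IQR = Q3 - Q1 = 17 - 9 = 8
Step 4: IQR = 8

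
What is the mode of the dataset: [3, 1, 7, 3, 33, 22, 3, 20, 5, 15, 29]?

3

Step 1: Count the frequency of each value:
  1: appears 1 time(s)
  3: appears 3 time(s)
  5: appears 1 time(s)
  7: appears 1 time(s)
  15: appears 1 time(s)
  20: appears 1 time(s)
  22: appears 1 time(s)
  29: appears 1 time(s)
  33: appears 1 time(s)
Step 2: The value 3 appears most frequently (3 times).
Step 3: Mode = 3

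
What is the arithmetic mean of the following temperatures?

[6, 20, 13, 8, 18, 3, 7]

10.7143

Step 1: Sum all values: 6 + 20 + 13 + 8 + 18 + 3 + 7 = 75
Step 2: Count the number of values: n = 7
Step 3: Mean = sum / n = 75 / 7 = 10.7143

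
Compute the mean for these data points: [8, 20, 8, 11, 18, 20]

14.1667

Step 1: Sum all values: 8 + 20 + 8 + 11 + 18 + 20 = 85
Step 2: Count the number of values: n = 6
Step 3: Mean = sum / n = 85 / 6 = 14.1667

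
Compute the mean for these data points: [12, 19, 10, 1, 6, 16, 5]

9.8571

Step 1: Sum all values: 12 + 19 + 10 + 1 + 6 + 16 + 5 = 69
Step 2: Count the number of values: n = 7
Step 3: Mean = sum / n = 69 / 7 = 9.8571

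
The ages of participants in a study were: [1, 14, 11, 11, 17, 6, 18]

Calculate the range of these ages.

17

Step 1: Identify the maximum value: max = 18
Step 2: Identify the minimum value: min = 1
Step 3: Range = max - min = 18 - 1 = 17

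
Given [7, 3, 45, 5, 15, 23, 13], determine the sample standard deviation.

14.5537

Step 1: Compute the mean: 15.8571
Step 2: Sum of squared deviations from the mean: 1270.8571
Step 3: Sample variance = 1270.8571 / 6 = 211.8095
Step 4: Standard deviation = sqrt(211.8095) = 14.5537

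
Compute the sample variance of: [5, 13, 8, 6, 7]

9.7

Step 1: Compute the mean: (5 + 13 + 8 + 6 + 7) / 5 = 7.8
Step 2: Compute squared deviations from the mean:
  (5 - 7.8)^2 = 7.84
  (13 - 7.8)^2 = 27.04
  (8 - 7.8)^2 = 0.04
  (6 - 7.8)^2 = 3.24
  (7 - 7.8)^2 = 0.64
Step 3: Sum of squared deviations = 38.8
Step 4: Sample variance = 38.8 / 4 = 9.7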